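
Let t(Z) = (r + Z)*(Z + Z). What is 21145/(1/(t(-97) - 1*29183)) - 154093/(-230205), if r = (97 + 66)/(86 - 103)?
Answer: -703784457975094/3913485 ≈ -1.7984e+8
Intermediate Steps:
r = -163/17 (r = 163/(-17) = 163*(-1/17) = -163/17 ≈ -9.5882)
t(Z) = 2*Z*(-163/17 + Z) (t(Z) = (-163/17 + Z)*(Z + Z) = (-163/17 + Z)*(2*Z) = 2*Z*(-163/17 + Z))
21145/(1/(t(-97) - 1*29183)) - 154093/(-230205) = 21145/(1/((2/17)*(-97)*(-163 + 17*(-97)) - 1*29183)) - 154093/(-230205) = 21145/(1/((2/17)*(-97)*(-163 - 1649) - 29183)) - 154093*(-1/230205) = 21145/(1/((2/17)*(-97)*(-1812) - 29183)) + 154093/230205 = 21145/(1/(351528/17 - 29183)) + 154093/230205 = 21145/(1/(-144583/17)) + 154093/230205 = 21145/(-17/144583) + 154093/230205 = 21145*(-144583/17) + 154093/230205 = -3057207535/17 + 154093/230205 = -703784457975094/3913485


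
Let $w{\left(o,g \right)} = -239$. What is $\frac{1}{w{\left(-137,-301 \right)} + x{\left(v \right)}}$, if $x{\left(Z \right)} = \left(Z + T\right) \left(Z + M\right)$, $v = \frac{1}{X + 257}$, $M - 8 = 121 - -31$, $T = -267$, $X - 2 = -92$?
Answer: $- \frac{27889}{1198101419} \approx -2.3278 \cdot 10^{-5}$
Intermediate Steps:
$X = -90$ ($X = 2 - 92 = -90$)
$M = 160$ ($M = 8 + \left(121 - -31\right) = 8 + \left(121 + 31\right) = 8 + 152 = 160$)
$v = \frac{1}{167}$ ($v = \frac{1}{-90 + 257} = \frac{1}{167} \approx 0.005988$)
$x{\left(Z \right)} = \left(-267 + Z\right) \left(160 + Z\right)$ ($x{\left(Z \right)} = \left(Z - 267\right) \left(Z + 160\right) = \left(-267 + Z\right) \left(160 + Z\right)$)
$\frac{1}{w{\left(-137,-301 \right)} + x{\left(v \right)}} = \frac{1}{-239 - \left(\frac{7134347}{167} - \frac{1}{27889}\right)} = \frac{1}{-239 - \frac{1191435948}{27889}} = \frac{1}{- \frac{1198101419}{27889}} = - \frac{27889}{1198101419}$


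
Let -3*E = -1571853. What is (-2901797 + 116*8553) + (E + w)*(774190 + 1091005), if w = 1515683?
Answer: 3804313228981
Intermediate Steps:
E = 523951 (E = -⅓*(-1571853) = 523951)
(-2901797 + 116*8553) + (E + w)*(774190 + 1091005) = (-2901797 + 116*8553) + (523951 + 1515683)*(774190 + 1091005) = (-2901797 + 992148) + 2039634*1865195 = -1909649 + 3804315138630 = 3804313228981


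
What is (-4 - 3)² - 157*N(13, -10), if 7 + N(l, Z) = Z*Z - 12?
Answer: -12668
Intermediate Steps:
N(l, Z) = -19 + Z² (N(l, Z) = -7 + (Z*Z - 12) = -7 + (Z² - 12) = -7 + (-12 + Z²) = -19 + Z²)
(-4 - 3)² - 157*N(13, -10) = (-4 - 3)² - 157*(-19 + (-10)²) = (-7)² - 157*(-19 + 100) = 49 - 157*81 = 49 - 12717 = -12668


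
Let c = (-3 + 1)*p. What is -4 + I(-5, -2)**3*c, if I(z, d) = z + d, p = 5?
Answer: 3426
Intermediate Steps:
I(z, d) = d + z
c = -10 (c = (-3 + 1)*5 = -2*5 = -10)
-4 + I(-5, -2)**3*c = -4 + (-2 - 5)**3*(-10) = -4 + (-7)**3*(-10) = -4 - 343*(-10) = -4 + 3430 = 3426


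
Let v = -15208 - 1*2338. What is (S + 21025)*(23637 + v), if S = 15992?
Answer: 225470547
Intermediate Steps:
v = -17546 (v = -15208 - 2338 = -17546)
(S + 21025)*(23637 + v) = (15992 + 21025)*(23637 - 17546) = 37017*6091 = 225470547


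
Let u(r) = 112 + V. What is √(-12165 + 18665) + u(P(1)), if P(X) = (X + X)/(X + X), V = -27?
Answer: 85 + 10*√65 ≈ 165.62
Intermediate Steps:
P(X) = 1 (P(X) = (2*X)/((2*X)) = (2*X)*(1/(2*X)) = 1)
u(r) = 85 (u(r) = 112 - 27 = 85)
√(-12165 + 18665) + u(P(1)) = √(-12165 + 18665) + 85 = √6500 + 85 = 10*√65 + 85 = 85 + 10*√65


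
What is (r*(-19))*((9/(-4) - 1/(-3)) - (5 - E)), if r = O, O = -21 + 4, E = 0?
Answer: -26809/12 ≈ -2234.1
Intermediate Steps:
O = -17
r = -17
(r*(-19))*((9/(-4) - 1/(-3)) - (5 - E)) = (-17*(-19))*((9/(-4) - 1/(-3)) - (5 - 1*0)) = 323*((9*(-1/4) - 1*(-1/3)) - (5 + 0)) = 323*((-9/4 + 1/3) - 1*5) = 323*(-23/12 - 5) = 323*(-83/12) = -26809/12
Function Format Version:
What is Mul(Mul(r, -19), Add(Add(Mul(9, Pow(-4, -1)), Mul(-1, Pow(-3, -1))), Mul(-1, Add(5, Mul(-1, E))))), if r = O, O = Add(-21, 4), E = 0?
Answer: Rational(-26809, 12) ≈ -2234.1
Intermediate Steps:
O = -17
r = -17
Mul(Mul(r, -19), Add(Add(Mul(9, Pow(-4, -1)), Mul(-1, Pow(-3, -1))), Mul(-1, Add(5, Mul(-1, E))))) = Mul(Mul(-17, -19), Add(Add(Mul(9, Pow(-4, -1)), Mul(-1, Pow(-3, -1))), Mul(-1, Add(5, Mul(-1, 0))))) = Mul(323, Add(Add(Mul(9, Rational(-1, 4)), Mul(-1, Rational(-1, 3))), Mul(-1, Add(5, 0)))) = Mul(323, Add(Add(Rational(-9, 4), Rational(1, 3)), Mul(-1, 5))) = Mul(323, Add(Rational(-23, 12), -5)) = Mul(323, Rational(-83, 12)) = Rational(-26809, 12)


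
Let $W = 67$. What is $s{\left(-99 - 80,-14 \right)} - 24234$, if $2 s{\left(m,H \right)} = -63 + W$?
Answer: $-24232$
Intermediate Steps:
$s{\left(m,H \right)} = 2$ ($s{\left(m,H \right)} = \frac{-63 + 67}{2} = \frac{1}{2} \cdot 4 = 2$)
$s{\left(-99 - 80,-14 \right)} - 24234 = 2 - 24234 = -24232$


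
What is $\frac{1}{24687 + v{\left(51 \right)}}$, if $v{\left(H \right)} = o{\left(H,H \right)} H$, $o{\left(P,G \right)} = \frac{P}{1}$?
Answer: $\frac{1}{27288} \approx 3.6646 \cdot 10^{-5}$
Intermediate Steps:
$o{\left(P,G \right)} = P$ ($o{\left(P,G \right)} = P 1 = P$)
$v{\left(H \right)} = H^{2}$ ($v{\left(H \right)} = H H = H^{2}$)
$\frac{1}{24687 + v{\left(51 \right)}} = \frac{1}{24687 + 51^{2}} = \frac{1}{24687 + 2601} = \frac{1}{27288}$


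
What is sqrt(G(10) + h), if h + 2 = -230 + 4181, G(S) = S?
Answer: sqrt(3959) ≈ 62.921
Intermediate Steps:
h = 3949 (h = -2 + (-230 + 4181) = -2 + 3951 = 3949)
sqrt(G(10) + h) = sqrt(10 + 3949) = sqrt(3959)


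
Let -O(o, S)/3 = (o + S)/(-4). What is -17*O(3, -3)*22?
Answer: 0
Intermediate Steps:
O(o, S) = 3*S/4 + 3*o/4 (O(o, S) = -3*(o + S)/(-4) = -3*(S + o)*(-1)/4 = -3*(-S/4 - o/4) = 3*S/4 + 3*o/4)
-17*O(3, -3)*22 = -17*((¾)*(-3) + (¾)*3)*22 = -17*(-9/4 + 9/4)*22 = -17*0*22 = 0*22 = 0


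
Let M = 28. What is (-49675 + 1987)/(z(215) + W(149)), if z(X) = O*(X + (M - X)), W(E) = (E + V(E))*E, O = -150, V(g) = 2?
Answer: -47688/18299 ≈ -2.6060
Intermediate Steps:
W(E) = E*(2 + E) (W(E) = (E + 2)*E = (2 + E)*E = E*(2 + E))
z(X) = -4200 (z(X) = -150*(X + (28 - X)) = -150*28 = -4200)
(-49675 + 1987)/(z(215) + W(149)) = (-49675 + 1987)/(-4200 + 149*(2 + 149)) = -47688/(-4200 + 149*151) = -47688/(-4200 + 22499) = -47688/18299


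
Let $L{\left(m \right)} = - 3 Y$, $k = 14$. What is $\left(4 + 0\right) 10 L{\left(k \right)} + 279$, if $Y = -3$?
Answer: $639$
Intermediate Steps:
$L{\left(m \right)} = 9$ ($L{\left(m \right)} = \left(-3\right) \left(-3\right) = 9$)
$\left(4 + 0\right) 10 L{\left(k \right)} + 279 = \left(4 + 0\right) 10 \cdot 9 + 279 = 4 \cdot 10 \cdot 9 + 279 = 40 \cdot 9 + 279 = 360 + 279 = 639$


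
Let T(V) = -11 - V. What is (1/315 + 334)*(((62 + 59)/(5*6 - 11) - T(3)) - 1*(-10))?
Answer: 60706747/5985 ≈ 10143.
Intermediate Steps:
(1/315 + 334)*(((62 + 59)/(5*6 - 11) - T(3)) - 1*(-10)) = (1/315 + 334)*(((62 + 59)/(5*6 - 11) - (-11 - 1*3)) - 1*(-10)) = (1/315 + 334)*((121/(30 - 11) - (-11 - 3)) + 10) = 105211*((121/19 - 1*(-14)) + 10)/315 = 105211*((121*(1/19) + 14) + 10)/315 = 105211*((121/19 + 14) + 10)/315 = 105211*(387/19 + 10)/315 = (105211/315)*(577/19) = 60706747/5985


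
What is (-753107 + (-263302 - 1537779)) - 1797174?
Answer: -4351362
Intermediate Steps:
(-753107 + (-263302 - 1537779)) - 1797174 = (-753107 - 1801081) - 1797174 = -2554188 - 1797174 = -4351362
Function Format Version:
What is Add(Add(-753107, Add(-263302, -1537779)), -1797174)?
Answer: -4351362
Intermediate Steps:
Add(Add(-753107, Add(-263302, -1537779)), -1797174) = Add(Add(-753107, -1801081), -1797174) = Add(-2554188, -1797174) = -4351362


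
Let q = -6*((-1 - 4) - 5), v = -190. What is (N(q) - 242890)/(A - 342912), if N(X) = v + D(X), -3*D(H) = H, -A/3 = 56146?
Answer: 4862/10227 ≈ 0.47541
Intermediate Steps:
A = -168438 (A = -3*56146 = -168438)
D(H) = -H/3
q = 60 (q = -6*(-5 - 5) = -6*(-10) = 60)
N(X) = -190 - X/3
(N(q) - 242890)/(A - 342912) = ((-190 - 1/3*60) - 242890)/(-168438 - 342912) = ((-190 - 20) - 242890)/(-511350) = (-210 - 242890)*(-1/511350) = -243100*(-1/511350) = 4862/10227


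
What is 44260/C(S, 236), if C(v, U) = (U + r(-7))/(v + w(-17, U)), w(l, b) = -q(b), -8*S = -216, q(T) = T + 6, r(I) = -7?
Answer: -9515900/229 ≈ -41554.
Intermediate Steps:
q(T) = 6 + T
S = 27 (S = -⅛*(-216) = 27)
w(l, b) = -6 - b (w(l, b) = -(6 + b) = -6 - b)
C(v, U) = (-7 + U)/(-6 + v - U) (C(v, U) = (U - 7)/(v + (-6 - U)) = (-7 + U)/(-6 + v - U))
44260/C(S, 236) = 44260/(((7 - 1*236)/(6 + 236 - 1*27))) = 44260/(((7 - 236)/(6 + 236 - 27))) = 44260/((-229/215)) = 44260/(((1/215)*(-229))) = 44260/(-229/215) = 44260*(-215/229) = -9515900/229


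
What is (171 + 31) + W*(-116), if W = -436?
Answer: 50778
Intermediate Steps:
(171 + 31) + W*(-116) = (171 + 31) - 436*(-116) = 202 + 50576 = 50778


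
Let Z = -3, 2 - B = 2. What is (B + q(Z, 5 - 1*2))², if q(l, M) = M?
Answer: 9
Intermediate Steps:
B = 0 (B = 2 - 1*2 = 2 - 2 = 0)
(B + q(Z, 5 - 1*2))² = (0 + (5 - 1*2))² = (0 + (5 - 2))² = (0 + 3)² = 3² = 9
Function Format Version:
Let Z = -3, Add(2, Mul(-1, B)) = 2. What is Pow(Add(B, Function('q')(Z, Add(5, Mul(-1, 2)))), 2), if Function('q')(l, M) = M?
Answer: 9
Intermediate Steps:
B = 0 (B = Add(2, Mul(-1, 2)) = Add(2, -2) = 0)
Pow(Add(B, Function('q')(Z, Add(5, Mul(-1, 2)))), 2) = Pow(Add(0, Add(5, Mul(-1, 2))), 2) = Pow(Add(0, Add(5, -2)), 2) = Pow(Add(0, 3), 2) = Pow(3, 2) = 9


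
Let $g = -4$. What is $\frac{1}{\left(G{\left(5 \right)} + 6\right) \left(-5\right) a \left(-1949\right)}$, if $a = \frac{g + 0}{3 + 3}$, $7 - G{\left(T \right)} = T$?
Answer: $- \frac{3}{155920} \approx -1.9241 \cdot 10^{-5}$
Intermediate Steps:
$G{\left(T \right)} = 7 - T$
$a = - \frac{2}{3}$ ($a = \frac{-4 + 0}{3 + 3} = - \frac{4}{6} = \left(-4\right) \frac{1}{6} = - \frac{2}{3} \approx -0.66667$)
$\frac{1}{\left(G{\left(5 \right)} + 6\right) \left(-5\right) a \left(-1949\right)} = \frac{1}{\left(\left(7 - 5\right) + 6\right) \left(-5\right) \left(- \frac{2}{3}\right) \left(-1949\right)} = \frac{1}{\left(2 + 6\right) \left(-5\right) \left(- \frac{2}{3}\right) \left(-1949\right)} = \frac{1}{8 \left(-5\right) \left(- \frac{2}{3}\right) \left(-1949\right)} = \frac{1}{\left(-40\right) \left(- \frac{2}{3}\right) \left(-1949\right)} = \frac{1}{\frac{80}{3} \left(-1949\right)} = \frac{1}{- \frac{155920}{3}} = - \frac{3}{155920}$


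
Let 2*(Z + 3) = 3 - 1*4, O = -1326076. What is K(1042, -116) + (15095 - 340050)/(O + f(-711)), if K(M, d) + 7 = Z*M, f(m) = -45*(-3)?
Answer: -4844663459/1325941 ≈ -3653.8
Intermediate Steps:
Z = -7/2 (Z = -3 + (3 - 1*4)/2 = -3 + (3 - 4)/2 = -3 + (1/2)*(-1) = -3 - 1/2 = -7/2 ≈ -3.5000)
f(m) = 135
K(M, d) = -7 - 7*M/2
K(1042, -116) + (15095 - 340050)/(O + f(-711)) = (-7 - 7/2*1042) + (15095 - 340050)/(-1326076 + 135) = (-7 - 3647) - 324955/(-1325941) = -3654 - 324955*(-1/1325941) = -3654 + 324955/1325941 = -4844663459/1325941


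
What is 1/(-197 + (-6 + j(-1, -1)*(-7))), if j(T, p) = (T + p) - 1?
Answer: -1/182 ≈ -0.0054945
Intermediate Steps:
j(T, p) = -1 + T + p
1/(-197 + (-6 + j(-1, -1)*(-7))) = 1/(-197 + (-6 + (-1 - 1 - 1)*(-7))) = 1/(-197 + (-6 - 3*(-7))) = 1/(-197 + (-6 + 21)) = 1/(-197 + 15) = 1/(-182) = -1/182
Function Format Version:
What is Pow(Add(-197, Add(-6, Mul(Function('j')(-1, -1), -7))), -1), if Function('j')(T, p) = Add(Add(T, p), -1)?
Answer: Rational(-1, 182) ≈ -0.0054945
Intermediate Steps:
Function('j')(T, p) = Add(-1, T, p)
Pow(Add(-197, Add(-6, Mul(Function('j')(-1, -1), -7))), -1) = Pow(Add(-197, Add(-6, Mul(Add(-1, -1, -1), -7))), -1) = Pow(Add(-197, Add(-6, Mul(-3, -7))), -1) = Pow(Add(-197, Add(-6, 21)), -1) = Pow(Add(-197, 15), -1) = Pow(-182, -1) = Rational(-1, 182)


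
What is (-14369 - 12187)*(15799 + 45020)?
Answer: -1615109364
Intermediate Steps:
(-14369 - 12187)*(15799 + 45020) = -26556*60819 = -1615109364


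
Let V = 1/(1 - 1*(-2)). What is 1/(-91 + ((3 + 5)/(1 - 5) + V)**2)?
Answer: -9/794 ≈ -0.011335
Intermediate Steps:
V = 1/3 (V = 1/(1 + 2) = 1/3 ≈ 0.33333)
1/(-91 + ((3 + 5)/(1 - 5) + V)**2) = 1/(-91 + ((3 + 5)/(1 - 5) + 1/3)**2) = 1/(-91 + (8/(-4) + 1/3)**2) = 1/(-91 + (8*(-1/4) + 1/3)**2) = 1/(-91 + (-2 + 1/3)**2) = 1/(-91 + (-5/3)**2) = 1/(-91 + 25/9) = 1/(-794/9) = -9/794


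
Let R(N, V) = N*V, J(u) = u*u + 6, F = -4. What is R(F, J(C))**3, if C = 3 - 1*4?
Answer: -21952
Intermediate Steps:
C = -1 (C = 3 - 4 = -1)
J(u) = 6 + u**2 (J(u) = u**2 + 6 = 6 + u**2)
R(F, J(C))**3 = (-4*(6 + (-1)**2))**3 = (-4*(6 + 1))**3 = (-4*7)**3 = (-28)**3 = -21952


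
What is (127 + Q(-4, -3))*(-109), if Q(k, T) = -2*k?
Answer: -14715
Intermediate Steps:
(127 + Q(-4, -3))*(-109) = (127 - 2*(-4))*(-109) = (127 + 8)*(-109) = 135*(-109) = -14715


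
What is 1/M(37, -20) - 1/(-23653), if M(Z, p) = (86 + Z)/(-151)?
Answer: -3571480/2909319 ≈ -1.2276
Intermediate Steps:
M(Z, p) = -86/151 - Z/151 (M(Z, p) = (86 + Z)*(-1/151) = -86/151 - Z/151)
1/M(37, -20) - 1/(-23653) = 1/(-86/151 - 1/151*37) - 1/(-23653) = 1/(-86/151 - 37/151) - 1*(-1/23653) = 1/(-123/151) + 1/23653 = -151/123 + 1/23653 = -3571480/2909319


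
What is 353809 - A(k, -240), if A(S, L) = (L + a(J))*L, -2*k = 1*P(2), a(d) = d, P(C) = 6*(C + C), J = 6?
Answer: 297649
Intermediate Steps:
P(C) = 12*C (P(C) = 6*(2*C) = 12*C)
k = -12 (k = -12*2/2 = -24/2 = -½*24 = -12)
A(S, L) = L*(6 + L) (A(S, L) = (L + 6)*L = (6 + L)*L = L*(6 + L))
353809 - A(k, -240) = 353809 - (-240)*(6 - 240) = 353809 - (-240)*(-234) = 353809 - 1*56160 = 353809 - 56160 = 297649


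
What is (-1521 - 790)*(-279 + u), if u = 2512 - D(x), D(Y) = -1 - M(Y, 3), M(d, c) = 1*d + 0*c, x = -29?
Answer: -5095755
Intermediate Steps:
M(d, c) = d (M(d, c) = d + 0 = d)
D(Y) = -1 - Y
u = 2484 (u = 2512 - (-1 - 1*(-29)) = 2512 - (-1 + 29) = 2512 - 1*28 = 2512 - 28 = 2484)
(-1521 - 790)*(-279 + u) = (-1521 - 790)*(-279 + 2484) = -2311*2205 = -5095755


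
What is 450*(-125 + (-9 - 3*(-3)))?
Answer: -56250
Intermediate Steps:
450*(-125 + (-9 - 3*(-3))) = 450*(-125 + (-9 + 9)) = 450*(-125 + 0) = 450*(-125) = -56250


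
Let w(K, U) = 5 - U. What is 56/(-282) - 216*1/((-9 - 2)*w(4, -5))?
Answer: 13688/7755 ≈ 1.7651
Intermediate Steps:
56/(-282) - 216*1/((-9 - 2)*w(4, -5)) = 56/(-282) - 216*1/((-9 - 2)*(5 - 1*(-5))) = 56*(-1/282) - 216*(-1/(11*(5 + 5))) = -28/141 - 216/((-11*10)) = -28/141 - 216/(-110) = -28/141 - 216*(-1/110) = -28/141 + 108/55 = 13688/7755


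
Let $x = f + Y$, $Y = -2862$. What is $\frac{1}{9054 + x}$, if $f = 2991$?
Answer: $\frac{1}{9183} \approx 0.0001089$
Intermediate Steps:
$x = 129$ ($x = 2991 - 2862 = 129$)
$\frac{1}{9054 + x} = \frac{1}{9054 + 129} = \frac{1}{9183}$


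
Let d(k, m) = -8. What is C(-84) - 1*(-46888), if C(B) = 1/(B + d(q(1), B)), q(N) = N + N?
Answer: 4313695/92 ≈ 46888.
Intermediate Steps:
q(N) = 2*N
C(B) = 1/(-8 + B) (C(B) = 1/(B - 8) = 1/(-8 + B))
C(-84) - 1*(-46888) = 1/(-8 - 84) - 1*(-46888) = 1/(-92) + 46888 = -1/92 + 46888 = 4313695/92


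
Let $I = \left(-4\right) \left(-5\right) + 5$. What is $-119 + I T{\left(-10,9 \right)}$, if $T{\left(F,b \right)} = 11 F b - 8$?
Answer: $-25069$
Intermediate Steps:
$T{\left(F,b \right)} = -8 + 11 F b$ ($T{\left(F,b \right)} = 11 F b - 8 = -8 + 11 F b$)
$I = 25$ ($I = 20 + 5 = 25$)
$-119 + I T{\left(-10,9 \right)} = -119 + 25 \left(-8 + 11 \left(-10\right) 9\right) = -119 + 25 \left(-8 - 990\right) = -119 + 25 \left(-998\right) = -119 - 24950 = -25069$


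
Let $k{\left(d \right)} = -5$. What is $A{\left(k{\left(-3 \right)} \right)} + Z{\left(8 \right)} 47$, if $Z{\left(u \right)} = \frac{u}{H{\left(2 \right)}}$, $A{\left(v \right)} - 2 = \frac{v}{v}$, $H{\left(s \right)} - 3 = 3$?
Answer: $\frac{197}{3} \approx 65.667$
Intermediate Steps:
$H{\left(s \right)} = 6$ ($H{\left(s \right)} = 3 + 3 = 6$)
$A{\left(v \right)} = 3$ ($A{\left(v \right)} = 2 + \frac{v}{v} = 2 + 1 = 3$)
$Z{\left(u \right)} = \frac{u}{6}$
$A{\left(k{\left(-3 \right)} \right)} + Z{\left(8 \right)} 47 = 3 + \frac{1}{6} \cdot 8 \cdot 47 = 3 + \frac{4}{3} \cdot 47 = 3 + \frac{188}{3} = \frac{197}{3}$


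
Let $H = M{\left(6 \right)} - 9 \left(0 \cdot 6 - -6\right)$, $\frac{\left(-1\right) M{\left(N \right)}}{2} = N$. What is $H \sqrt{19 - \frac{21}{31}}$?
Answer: $- \frac{132 \sqrt{4402}}{31} \approx -282.51$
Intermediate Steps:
$M{\left(N \right)} = - 2 N$
$H = -66$ ($H = \left(-2\right) 6 - 9 \left(0 \cdot 6 - -6\right) = -12 - 9 \left(0 + 6\right) = -12 - 54 = -66$)
$H \sqrt{19 - \frac{21}{31}} = - 66 \sqrt{19 - \frac{21}{31}} = - 66 \sqrt{\frac{568}{31}} = - 66 \frac{2 \sqrt{4402}}{31} = - \frac{132 \sqrt{4402}}{31}$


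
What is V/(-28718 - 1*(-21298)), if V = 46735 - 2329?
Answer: -22203/3710 ≈ -5.9846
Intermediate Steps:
V = 44406
V/(-28718 - 1*(-21298)) = 44406/(-28718 - 1*(-21298)) = 44406/(-28718 + 21298) = 44406/(-7420) = 44406*(-1/7420) = -22203/3710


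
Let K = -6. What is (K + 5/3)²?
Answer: 169/9 ≈ 18.778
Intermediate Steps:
(K + 5/3)² = (-6 + 5/3)² = (-13/3)² = 169/9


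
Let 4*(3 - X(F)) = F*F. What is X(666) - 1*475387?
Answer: -586273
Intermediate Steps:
X(F) = 3 - F²/4 (X(F) = 3 - F*F/4 = 3 - F²/4)
X(666) - 1*475387 = (3 - ¼*666²) - 1*475387 = (3 - ¼*443556) - 475387 = (3 - 110889) - 475387 = -110886 - 475387 = -586273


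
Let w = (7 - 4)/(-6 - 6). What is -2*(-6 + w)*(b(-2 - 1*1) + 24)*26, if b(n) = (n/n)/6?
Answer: 47125/6 ≈ 7854.2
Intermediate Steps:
w = -¼ (w = 3/(-12) = 3*(-1/12) = -¼ ≈ -0.25000)
b(n) = ⅙ (b(n) = 1*(⅙) = ⅙)
-2*(-6 + w)*(b(-2 - 1*1) + 24)*26 = -2*(-6 - ¼)*(⅙ + 24)*26 = -(-25)*145/(2*6)*26 = -2*(-3625/24)*26 = (3625/12)*26 = 47125/6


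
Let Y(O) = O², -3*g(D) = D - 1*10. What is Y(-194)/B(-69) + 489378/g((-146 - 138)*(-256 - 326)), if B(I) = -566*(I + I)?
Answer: -589416346/70160511 ≈ -8.4010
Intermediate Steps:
B(I) = -1132*I
g(D) = 10/3 - D/3 (g(D) = -(D - 1*10)/3 = -(D - 10)/3 = -(-10 + D)/3 = 10/3 - D/3)
Y(-194)/B(-69) + 489378/g((-146 - 138)*(-256 - 326)) = (-194)²/((-1132*(-69))) + 489378/(10/3 - (-146 - 138)*(-256 - 326)/3) = 37636/78108 + 489378/(10/3 - (-284)*(-582)/3) = 37636*(1/78108) + 489378/(10/3 - ⅓*165288) = 9409/19527 + 489378/(10/3 - 55096) = 9409/19527 + 489378/(-165278/3) = 9409/19527 + 489378*(-3/165278) = 9409/19527 - 734067/82639 = -589416346/70160511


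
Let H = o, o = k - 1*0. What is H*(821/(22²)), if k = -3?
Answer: -2463/484 ≈ -5.0888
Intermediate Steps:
o = -3 (o = -3 - 1*0 = -3 + 0 = -3)
H = -3
H*(821/(22²)) = -2463/(22²) = -2463/484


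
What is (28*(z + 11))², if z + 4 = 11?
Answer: 254016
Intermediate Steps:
z = 7 (z = -4 + 11 = 7)
(28*(z + 11))² = (28*(7 + 11))² = (28*18)² = 504² = 254016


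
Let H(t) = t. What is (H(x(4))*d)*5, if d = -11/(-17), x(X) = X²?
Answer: 880/17 ≈ 51.765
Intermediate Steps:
d = 11/17 (d = -11*(-1/17) = 11/17 ≈ 0.64706)
(H(x(4))*d)*5 = (4²*(11/17))*5 = (16*(11/17))*5 = (176/17)*5 = 880/17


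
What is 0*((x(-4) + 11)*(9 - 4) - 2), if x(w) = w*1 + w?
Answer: 0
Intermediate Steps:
x(w) = 2*w (x(w) = w + w = 2*w)
0*((x(-4) + 11)*(9 - 4) - 2) = 0*((2*(-4) + 11)*(9 - 4) - 2) = 0*((-8 + 11)*5 - 2) = 0*(3*5 - 2) = 0*(15 - 2) = 0*13 = 0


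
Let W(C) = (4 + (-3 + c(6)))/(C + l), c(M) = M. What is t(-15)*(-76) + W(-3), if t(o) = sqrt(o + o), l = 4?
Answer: 7 - 76*I*sqrt(30) ≈ 7.0 - 416.27*I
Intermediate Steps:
W(C) = 7/(4 + C) (W(C) = (4 + (-3 + 6))/(C + 4) = (4 + 3)/(4 + C) = 7/(4 + C))
t(o) = sqrt(2)*sqrt(o) (t(o) = sqrt(2*o) = sqrt(2)*sqrt(o))
t(-15)*(-76) + W(-3) = (sqrt(2)*sqrt(-15))*(-76) + 7/(4 - 3) = (sqrt(2)*(I*sqrt(15)))*(-76) + 7/1 = (I*sqrt(30))*(-76) + 7*1 = -76*I*sqrt(30) + 7 = 7 - 76*I*sqrt(30)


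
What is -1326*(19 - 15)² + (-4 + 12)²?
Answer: -21152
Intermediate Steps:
-1326*(19 - 15)² + (-4 + 12)² = -1326*4² + 8² = -1326*16 + 64 = -21216 + 64 = -21152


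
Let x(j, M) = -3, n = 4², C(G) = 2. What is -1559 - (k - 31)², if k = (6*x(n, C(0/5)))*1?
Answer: -3960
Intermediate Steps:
n = 16
k = -18 (k = (6*(-3))*1 = -18*1 = -18)
-1559 - (k - 31)² = -1559 - (-18 - 31)² = -1559 - 1*(-49)² = -1559 - 1*2401 = -1559 - 2401 = -3960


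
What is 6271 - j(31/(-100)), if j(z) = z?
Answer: 627131/100 ≈ 6271.3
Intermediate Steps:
6271 - j(31/(-100)) = 6271 - 31/(-100) = 6271 - 31*(-1)/100 = 6271 - 1*(-31/100) = 6271 + 31/100 = 627131/100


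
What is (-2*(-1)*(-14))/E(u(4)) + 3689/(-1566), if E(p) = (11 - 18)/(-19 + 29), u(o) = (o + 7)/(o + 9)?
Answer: 58951/1566 ≈ 37.644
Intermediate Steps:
u(o) = (7 + o)/(9 + o)
E(p) = -7/10
(-2*(-1)*(-14))/E(u(4)) + 3689/(-1566) = (-2*(-1)*(-14))/(-7/10) + 3689/(-1566) = (2*(-14))*(-10/7) + 3689*(-1/1566) = -28*(-10/7) - 3689/1566 = 40 - 3689/1566 = 58951/1566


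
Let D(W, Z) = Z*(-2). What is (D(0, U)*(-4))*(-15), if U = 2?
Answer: -240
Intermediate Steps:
D(W, Z) = -2*Z
(D(0, U)*(-4))*(-15) = (-2*2*(-4))*(-15) = -4*(-4)*(-15) = 16*(-15) = -240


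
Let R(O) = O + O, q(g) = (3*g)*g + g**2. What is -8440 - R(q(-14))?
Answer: -10008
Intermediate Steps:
q(g) = 4*g**2 (q(g) = 3*g**2 + g**2 = 4*g**2)
R(O) = 2*O
-8440 - R(q(-14)) = -8440 - 2*4*(-14)**2 = -8440 - 2*4*196 = -8440 - 2*784 = -8440 - 1*1568 = -8440 - 1568 = -10008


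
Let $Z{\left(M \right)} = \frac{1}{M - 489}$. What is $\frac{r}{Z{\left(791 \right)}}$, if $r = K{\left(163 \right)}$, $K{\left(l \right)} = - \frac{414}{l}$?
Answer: $- \frac{125028}{163} \approx -767.04$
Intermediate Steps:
$Z{\left(M \right)} = \frac{1}{-489 + M}$
$r = - \frac{414}{163} \approx -2.5399$
$\frac{r}{Z{\left(791 \right)}} = - \frac{414}{163 \frac{1}{-489 + 791}} = - \frac{414}{163 \cdot \frac{1}{302}} = - \frac{414 \frac{1}{\frac{1}{302}}}{163} = \left(- \frac{414}{163}\right) 302 = - \frac{125028}{163}$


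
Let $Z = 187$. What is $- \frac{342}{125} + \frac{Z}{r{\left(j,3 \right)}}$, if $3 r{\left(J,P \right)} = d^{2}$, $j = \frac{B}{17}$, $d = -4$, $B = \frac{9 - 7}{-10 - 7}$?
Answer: $\frac{64653}{2000} \approx 32.326$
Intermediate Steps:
$B = - \frac{2}{17}$ ($B = \frac{2}{-17} = 2 \left(- \frac{1}{17}\right) = - \frac{2}{17} \approx -0.11765$)
$j = - \frac{2}{289}$ ($j = - \frac{2}{17 \cdot 17} = \left(- \frac{2}{17}\right) \frac{1}{17} = - \frac{2}{289} \approx -0.0069204$)
$r{\left(J,P \right)} = \frac{16}{3}$ ($r{\left(J,P \right)} = \frac{\left(-4\right)^{2}}{3} = \frac{1}{3} \cdot 16 = \frac{16}{3}$)
$- \frac{342}{125} + \frac{Z}{r{\left(j,3 \right)}} = - \frac{342}{125} + \frac{187}{\frac{16}{3}} = \left(-342\right) \frac{1}{125} + 187 \cdot \frac{3}{16} = - \frac{342}{125} + \frac{561}{16} = \frac{64653}{2000}$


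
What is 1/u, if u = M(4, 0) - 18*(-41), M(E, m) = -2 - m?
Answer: 1/736 ≈ 0.0013587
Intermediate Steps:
u = 736 (u = (-2 - 1*0) - 18*(-41) = (-2 + 0) + 738 = -2 + 738 = 736)
1/u = 1/736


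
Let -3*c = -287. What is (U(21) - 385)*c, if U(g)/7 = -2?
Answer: -38171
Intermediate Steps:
c = 287/3 (c = -⅓*(-287) = 287/3 ≈ 95.667)
U(g) = -14 (U(g) = 7*(-2) = -14)
(U(21) - 385)*c = (-14 - 385)*(287/3) = -399*287/3 = -38171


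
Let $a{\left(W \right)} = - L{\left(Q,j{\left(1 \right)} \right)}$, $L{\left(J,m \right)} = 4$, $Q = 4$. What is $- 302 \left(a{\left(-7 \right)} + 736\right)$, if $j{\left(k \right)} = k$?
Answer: $-221064$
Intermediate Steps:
$a{\left(W \right)} = -4$ ($a{\left(W \right)} = \left(-1\right) 4 = -4$)
$- 302 \left(a{\left(-7 \right)} + 736\right) = - 302 \left(-4 + 736\right) = \left(-302\right) 732 = -221064$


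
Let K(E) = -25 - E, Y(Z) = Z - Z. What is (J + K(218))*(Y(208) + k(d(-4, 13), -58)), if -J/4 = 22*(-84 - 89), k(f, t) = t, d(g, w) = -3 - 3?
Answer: -868898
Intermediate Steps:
d(g, w) = -6
Y(Z) = 0
J = 15224 (J = -88*(-84 - 89) = -88*(-173) = -4*(-3806) = 15224)
(J + K(218))*(Y(208) + k(d(-4, 13), -58)) = (15224 + (-25 - 1*218))*(0 - 58) = (15224 + (-25 - 218))*(-58) = (15224 - 243)*(-58) = 14981*(-58) = -868898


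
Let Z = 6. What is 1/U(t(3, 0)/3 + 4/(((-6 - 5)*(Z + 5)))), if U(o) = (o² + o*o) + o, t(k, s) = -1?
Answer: -131769/12901 ≈ -10.214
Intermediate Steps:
U(o) = o + 2*o² (U(o) = (o² + o²) + o = 2*o² + o = o + 2*o²)
1/U(t(3, 0)/3 + 4/(((-6 - 5)*(Z + 5)))) = 1/((-1/3 + 4/(((-6 - 5)*(6 + 5))))*(1 + 2*(-1/3 + 4/(((-6 - 5)*(6 + 5)))))) = 1/((-1*⅓ + 4/((-11*11)))*(1 + 2*(-1*⅓ + 4/((-11*11))))) = 1/((-⅓ + 4/(-121))*(1 + 2*(-⅓ + 4/(-121)))) = 1/((-⅓ + 4*(-1/121))*(1 + 2*(-⅓ + 4*(-1/121)))) = 1/((-⅓ - 4/121)*(1 + 2*(-⅓ - 4/121))) = 1/(-133*(1 + 2*(-133/363))/363) = 1/(-133*(1 - 266/363)/363) = 1/(-133/363*97/363) = 1/(-12901/131769) = -131769/12901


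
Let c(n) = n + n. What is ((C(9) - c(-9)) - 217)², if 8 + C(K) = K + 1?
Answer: 38809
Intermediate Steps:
c(n) = 2*n
C(K) = -7 + K (C(K) = -8 + (K + 1) = -8 + (1 + K) = -7 + K)
((C(9) - c(-9)) - 217)² = (((-7 + 9) - 2*(-9)) - 217)² = ((2 - 1*(-18)) - 217)² = ((2 + 18) - 217)² = (20 - 217)² = (-197)² = 38809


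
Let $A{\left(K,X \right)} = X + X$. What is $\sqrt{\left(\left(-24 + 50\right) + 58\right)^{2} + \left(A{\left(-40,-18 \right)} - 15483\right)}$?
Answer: $i \sqrt{8463} \approx 91.995 i$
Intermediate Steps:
$A{\left(K,X \right)} = 2 X$
$\sqrt{\left(\left(-24 + 50\right) + 58\right)^{2} + \left(A{\left(-40,-18 \right)} - 15483\right)} = \sqrt{\left(\left(-24 + 50\right) + 58\right)^{2} + \left(2 \left(-18\right) - 15483\right)} = \sqrt{\left(26 + 58\right)^{2} - 15519} = \sqrt{84^{2} - 15519} = \sqrt{7056 - 15519} = \sqrt{-8463} = i \sqrt{8463}$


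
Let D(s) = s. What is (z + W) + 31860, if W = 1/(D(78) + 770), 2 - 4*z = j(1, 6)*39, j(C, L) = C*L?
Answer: 26968097/848 ≈ 31802.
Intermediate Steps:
z = -58 (z = 1/2 - 1*6*39/4 = 1/2 - 3*39/2 = 1/2 - 1/4*234 = 1/2 - 117/2 = -58)
W = 1/848 (W = 1/(78 + 770) = 1/848 ≈ 0.0011792)
(z + W) + 31860 = (-58 + 1/848) + 31860 = -49183/848 + 31860 = 26968097/848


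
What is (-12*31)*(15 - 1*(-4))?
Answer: -7068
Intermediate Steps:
(-12*31)*(15 - 1*(-4)) = -372*(15 + 4) = -372*19 = -7068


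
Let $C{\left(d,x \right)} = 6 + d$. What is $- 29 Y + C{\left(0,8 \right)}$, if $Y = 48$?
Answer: $-1386$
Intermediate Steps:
$- 29 Y + C{\left(0,8 \right)} = \left(-29\right) 48 + \left(6 + 0\right) = -1392 + 6 = -1386$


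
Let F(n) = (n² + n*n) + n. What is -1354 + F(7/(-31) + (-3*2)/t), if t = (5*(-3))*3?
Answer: -292784947/216225 ≈ -1354.1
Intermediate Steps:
t = -45 (t = -15*3 = -45)
F(n) = n + 2*n² (F(n) = (n² + n²) + n = 2*n² + n = n + 2*n²)
-1354 + F(7/(-31) + (-3*2)/t) = -1354 + (7/(-31) - 3*2/(-45))*(1 + 2*(7/(-31) - 3*2/(-45))) = -1354 + (7*(-1/31) - 6*(-1/45))*(1 + 2*(7*(-1/31) - 6*(-1/45))) = -1354 + (-7/31 + 2/15)*(1 + 2*(-7/31 + 2/15)) = -1354 - 43*(1 + 2*(-43/465))/465 = -1354 - 43*(1 - 86/465)/465 = -1354 - 43/465*379/465 = -1354 - 16297/216225 = -292784947/216225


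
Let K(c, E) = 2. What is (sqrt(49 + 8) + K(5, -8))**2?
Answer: (2 + sqrt(57))**2 ≈ 91.199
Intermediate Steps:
(sqrt(49 + 8) + K(5, -8))**2 = (sqrt(49 + 8) + 2)**2 = (sqrt(57) + 2)**2 = (2 + sqrt(57))**2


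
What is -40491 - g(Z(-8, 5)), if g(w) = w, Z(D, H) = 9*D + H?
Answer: -40424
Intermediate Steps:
Z(D, H) = H + 9*D
-40491 - g(Z(-8, 5)) = -40491 - (5 + 9*(-8)) = -40491 - (5 - 72) = -40491 - 1*(-67) = -40491 + 67 = -40424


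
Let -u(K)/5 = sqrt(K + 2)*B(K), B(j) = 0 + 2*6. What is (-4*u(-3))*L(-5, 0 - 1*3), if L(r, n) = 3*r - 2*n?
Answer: -2160*I ≈ -2160.0*I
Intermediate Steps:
L(r, n) = -2*n + 3*r
B(j) = 12 (B(j) = 0 + 12 = 12)
u(K) = -60*sqrt(2 + K) (u(K) = -5*sqrt(K + 2)*12 = -5*sqrt(2 + K)*12 = -60*sqrt(2 + K))
(-4*u(-3))*L(-5, 0 - 1*3) = (-(-240)*sqrt(2 - 3))*(-2*(0 - 1*3) + 3*(-5)) = (-(-240)*sqrt(-1))*(-2*(0 - 3) - 15) = (-(-240)*I)*(-2*(-3) - 15) = (240*I)*(6 - 15) = (240*I)*(-9) = -2160*I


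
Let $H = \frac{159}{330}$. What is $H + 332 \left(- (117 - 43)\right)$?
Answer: $- \frac{2702427}{110} \approx -24568.0$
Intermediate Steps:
$H = \frac{53}{110}$ ($H = 159 \cdot \frac{1}{330} = \frac{53}{110} \approx 0.48182$)
$H + 332 \left(- (117 - 43)\right) = \frac{53}{110} + 332 \left(- (117 - 43)\right) = \frac{53}{110} + 332 \left(\left(-1\right) 74\right) = \frac{53}{110} + 332 \left(-74\right) = \frac{53}{110} - 24568 = - \frac{2702427}{110}$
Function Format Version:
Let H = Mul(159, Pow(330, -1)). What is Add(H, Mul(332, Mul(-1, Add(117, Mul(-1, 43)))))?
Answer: Rational(-2702427, 110) ≈ -24568.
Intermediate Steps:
H = Rational(53, 110) (H = Mul(159, Rational(1, 330)) = Rational(53, 110) ≈ 0.48182)
Add(H, Mul(332, Mul(-1, Add(117, Mul(-1, 43))))) = Add(Rational(53, 110), Mul(332, Mul(-1, Add(117, Mul(-1, 43))))) = Add(Rational(53, 110), Mul(332, Mul(-1, Add(117, -43)))) = Add(Rational(53, 110), Mul(332, Mul(-1, 74))) = Add(Rational(53, 110), Mul(332, -74)) = Add(Rational(53, 110), -24568) = Rational(-2702427, 110)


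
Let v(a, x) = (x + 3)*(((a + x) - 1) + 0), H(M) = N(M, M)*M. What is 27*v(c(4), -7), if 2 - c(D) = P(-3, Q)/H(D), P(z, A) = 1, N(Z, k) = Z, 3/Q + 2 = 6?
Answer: 2619/4 ≈ 654.75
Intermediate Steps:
Q = ¾ (Q = 3/(-2 + 6) = 3/4 = 3*(¼) = ¾ ≈ 0.75000)
H(M) = M² (H(M) = M*M = M²)
c(D) = 2 - 1/D² (c(D) = 2 - 1/(D²) = 2 - 1/D²)
v(a, x) = (3 + x)*(-1 + a + x) (v(a, x) = (3 + x)*((-1 + a + x) + 0) = (3 + x)*(-1 + a + x))
27*v(c(4), -7) = 27*(-3 + (-7)² + 2*(-7) + 3*(2 - 1/4²) + (2 - 1/4²)*(-7)) = 27*(-3 + 49 - 14 + 3*(2 - 1*1/16) + (2 - 1*1/16)*(-7)) = 27*(-3 + 49 - 14 + 3*(2 - 1/16) + (2 - 1/16)*(-7)) = 27*(-3 + 49 - 14 + 3*(31/16) + (31/16)*(-7)) = 27*(-3 + 49 - 14 + 93/16 - 217/16) = 27*(97/4) = 2619/4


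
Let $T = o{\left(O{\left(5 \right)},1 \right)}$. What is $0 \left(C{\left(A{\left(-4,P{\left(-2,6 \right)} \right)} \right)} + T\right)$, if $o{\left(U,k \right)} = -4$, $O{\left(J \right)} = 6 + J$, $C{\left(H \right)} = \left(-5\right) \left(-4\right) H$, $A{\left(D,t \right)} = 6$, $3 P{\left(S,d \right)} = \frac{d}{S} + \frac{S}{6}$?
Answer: $0$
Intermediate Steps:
$P{\left(S,d \right)} = \frac{S}{18} + \frac{d}{3 S}$ ($P{\left(S,d \right)} = \frac{\frac{d}{S} + \frac{S}{6}}{3} = \frac{\frac{S}{6} + \frac{d}{S}}{3} = \frac{S}{18} + \frac{d}{3 S}$)
$C{\left(H \right)} = 20 H$
$T = -4$
$0 \left(C{\left(A{\left(-4,P{\left(-2,6 \right)} \right)} \right)} + T\right) = 0 \left(20 \cdot 6 - 4\right) = 0 \left(120 - 4\right) = 0 \cdot 116 = 0$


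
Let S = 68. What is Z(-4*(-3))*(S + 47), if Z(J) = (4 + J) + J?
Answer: 3220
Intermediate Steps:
Z(J) = 4 + 2*J
Z(-4*(-3))*(S + 47) = (4 + 2*(-4*(-3)))*(68 + 47) = (4 + 2*12)*115 = (4 + 24)*115 = 28*115 = 3220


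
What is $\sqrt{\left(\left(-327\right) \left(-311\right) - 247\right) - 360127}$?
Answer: $i \sqrt{258677} \approx 508.6 i$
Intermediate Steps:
$\sqrt{\left(\left(-327\right) \left(-311\right) - 247\right) - 360127} = \sqrt{\left(101697 - 247\right) - 360127} = \sqrt{101450 - 360127} = \sqrt{-258677} = i \sqrt{258677}$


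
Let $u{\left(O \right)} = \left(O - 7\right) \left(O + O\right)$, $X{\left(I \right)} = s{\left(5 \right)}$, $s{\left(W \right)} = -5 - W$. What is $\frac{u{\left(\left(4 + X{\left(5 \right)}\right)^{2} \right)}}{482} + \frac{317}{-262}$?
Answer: $\frac{197131}{63142} \approx 3.122$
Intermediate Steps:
$X{\left(I \right)} = -10$ ($X{\left(I \right)} = -5 - 5 = -10$)
$u{\left(O \right)} = 2 O \left(-7 + O\right)$ ($u{\left(O \right)} = \left(-7 + O\right) 2 O = 2 O \left(-7 + O\right)$)
$\frac{u{\left(\left(4 + X{\left(5 \right)}\right)^{2} \right)}}{482} + \frac{317}{-262} = \frac{2 \left(4 - 10\right)^{2} \left(-7 + \left(4 - 10\right)^{2}\right)}{482} + \frac{317}{-262} = 2 \left(-6\right)^{2} \left(-7 + \left(-6\right)^{2}\right) \frac{1}{482} + 317 \left(- \frac{1}{262}\right) = 2 \cdot 36 \left(-7 + 36\right) \frac{1}{482} - \frac{317}{262} = 2 \cdot 36 \cdot 29 \cdot \frac{1}{482} - \frac{317}{262} = 2088 \cdot \frac{1}{482} - \frac{317}{262} = \frac{1044}{241} - \frac{317}{262} = \frac{197131}{63142}$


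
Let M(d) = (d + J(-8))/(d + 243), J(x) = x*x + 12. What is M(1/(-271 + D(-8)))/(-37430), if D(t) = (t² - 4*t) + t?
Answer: -13907/1664437240 ≈ -8.3554e-6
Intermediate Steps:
J(x) = 12 + x² (J(x) = x² + 12 = 12 + x²)
D(t) = t² - 3*t
M(d) = (76 + d)/(243 + d) (M(d) = (d + (12 + (-8)²))/(d + 243) = (d + (12 + 64))/(243 + d) = (d + 76)/(243 + d) = (76 + d)/(243 + d))
M(1/(-271 + D(-8)))/(-37430) = ((76 + 1/(-271 - 8*(-3 - 8)))/(243 + 1/(-271 - 8*(-3 - 8))))/(-37430) = ((76 + 1/(-271 - 8*(-11)))/(243 + 1/(-271 - 8*(-11))))*(-1/37430) = ((76 + 1/(-271 + 88))/(243 + 1/(-271 + 88)))*(-1/37430) = ((76 + 1/(-183))/(243 + 1/(-183)))*(-1/37430) = ((76 - 1/183)/(243 - 1/183))*(-1/37430) = ((13907/183)/(44468/183))*(-1/37430) = ((183/44468)*(13907/183))*(-1/37430) = (13907/44468)*(-1/37430) = -13907/1664437240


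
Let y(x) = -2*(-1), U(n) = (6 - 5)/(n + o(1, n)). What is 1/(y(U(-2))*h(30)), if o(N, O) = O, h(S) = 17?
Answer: 1/34 ≈ 0.029412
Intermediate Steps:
U(n) = 1/(2*n) (U(n) = (6 - 5)/(n + n) = 1/(2*n))
y(x) = 2
1/(y(U(-2))*h(30)) = 1/(2*17) = 1/34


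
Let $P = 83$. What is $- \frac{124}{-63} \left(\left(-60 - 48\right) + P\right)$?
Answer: $- \frac{3100}{63} \approx -49.206$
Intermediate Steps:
$- \frac{124}{-63} \left(\left(-60 - 48\right) + P\right) = - \frac{124}{-63} \left(\left(-60 - 48\right) + 83\right) = \left(-124\right) \left(- \frac{1}{63}\right) \left(\left(-60 - 48\right) + 83\right) = \frac{124 \left(-108 + 83\right)}{63} = \frac{124}{63} \left(-25\right) = - \frac{3100}{63}$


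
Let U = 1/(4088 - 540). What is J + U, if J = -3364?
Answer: -11935471/3548 ≈ -3364.0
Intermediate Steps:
U = 1/3548 ≈ 0.00028185
J + U = -3364 + 1/3548 = -11935471/3548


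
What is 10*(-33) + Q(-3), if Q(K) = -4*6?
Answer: -354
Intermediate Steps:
Q(K) = -24
10*(-33) + Q(-3) = 10*(-33) - 24 = -330 - 24 = -354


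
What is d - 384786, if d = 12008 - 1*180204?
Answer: -552982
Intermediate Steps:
d = -168196 (d = 12008 - 180204 = -168196)
d - 384786 = -168196 - 384786 = -552982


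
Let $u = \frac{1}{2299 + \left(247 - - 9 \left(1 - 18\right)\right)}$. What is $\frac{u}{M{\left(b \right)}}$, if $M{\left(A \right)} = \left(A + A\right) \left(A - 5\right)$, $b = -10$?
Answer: $\frac{1}{717900} \approx 1.393 \cdot 10^{-6}$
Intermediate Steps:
$M{\left(A \right)} = 2 A \left(-5 + A\right)$
$u = \frac{1}{2393}$ ($u = \frac{1}{2299 + \left(247 - \left(-9\right) \left(-17\right)\right)} = \frac{1}{2299 + \left(247 - 153\right)} = \frac{1}{2299 + 94} = \frac{1}{2393} \approx 0.00041789$)
$\frac{u}{M{\left(b \right)}} = \frac{1}{2393 \cdot 2 \left(-10\right) \left(-5 - 10\right)} = \frac{1}{2393 \cdot 2 \left(-10\right) \left(-15\right)} = \frac{1}{2393 \cdot 300} = \frac{1}{2393} \cdot \frac{1}{300} = \frac{1}{717900}$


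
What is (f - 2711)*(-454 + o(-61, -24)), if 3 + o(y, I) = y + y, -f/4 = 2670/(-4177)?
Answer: 6550323693/4177 ≈ 1.5682e+6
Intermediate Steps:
f = 10680/4177 (f = -10680/(-4177) = -10680*(-1)/4177 = -4*(-2670/4177) = 10680/4177 ≈ 2.5569)
o(y, I) = -3 + 2*y (o(y, I) = -3 + (y + y) = -3 + 2*y)
(f - 2711)*(-454 + o(-61, -24)) = (10680/4177 - 2711)*(-454 + (-3 + 2*(-61))) = -11313167*(-454 + (-3 - 122))/4177 = -11313167*(-454 - 125)/4177 = -11313167/4177*(-579) = 6550323693/4177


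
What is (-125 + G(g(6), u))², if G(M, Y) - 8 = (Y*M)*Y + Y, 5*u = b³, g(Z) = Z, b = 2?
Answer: 6255001/625 ≈ 10008.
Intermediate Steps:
u = 8/5 (u = (⅕)*2³ = (⅕)*8 = 8/5 ≈ 1.6000)
G(M, Y) = 8 + Y + M*Y² (G(M, Y) = 8 + ((Y*M)*Y + Y) = 8 + ((M*Y)*Y + Y) = 8 + (M*Y² + Y) = 8 + (Y + M*Y²) = 8 + Y + M*Y²)
(-125 + G(g(6), u))² = (-125 + (8 + 8/5 + 6*(8/5)²))² = (-125 + (8 + 8/5 + 6*(64/25)))² = (-125 + (8 + 8/5 + 384/25))² = (-125 + 624/25)² = (-2501/25)² = 6255001/625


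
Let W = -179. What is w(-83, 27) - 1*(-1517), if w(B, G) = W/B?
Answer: 126090/83 ≈ 1519.2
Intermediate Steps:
w(B, G) = -179/B
w(-83, 27) - 1*(-1517) = -179/(-83) - 1*(-1517) = -179*(-1/83) + 1517 = 179/83 + 1517 = 126090/83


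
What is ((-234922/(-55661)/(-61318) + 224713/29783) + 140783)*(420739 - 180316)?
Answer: 74799569329835436333435/2209782833479 ≈ 3.3849e+10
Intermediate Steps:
((-234922/(-55661)/(-61318) + 224713/29783) + 140783)*(420739 - 180316) = ((-234922*(-1/55661)*(-1/61318) + 224713*(1/29783)) + 140783)*240423 = (((234922/55661)*(-1/61318) + 224713/29783) + 140783)*240423 = ((-5107/74196113 + 224713/29783) + 140783)*240423 = (16672679038788/2209782833479 + 140783)*240423 = (311116529324712845/2209782833479)*240423 = 74799569329835436333435/2209782833479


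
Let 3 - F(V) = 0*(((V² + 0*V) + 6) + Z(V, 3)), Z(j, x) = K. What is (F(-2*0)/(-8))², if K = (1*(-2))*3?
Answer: 9/64 ≈ 0.14063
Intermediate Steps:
K = -6 (K = -2*3 = -6)
Z(j, x) = -6
F(V) = 3 (F(V) = 3 - 0*(((V² + 0*V) + 6) - 6) = 3 - 0*(((V² + 0) + 6) - 6) = 3 - 0*((V² + 6) - 6) = 3 - 0*((6 + V²) - 6) = 3 - 0*V² = 3 - 1*0 = 3 + 0 = 3)
(F(-2*0)/(-8))² = (3/(-8))² = (3*(-⅛))² = (-3/8)² = 9/64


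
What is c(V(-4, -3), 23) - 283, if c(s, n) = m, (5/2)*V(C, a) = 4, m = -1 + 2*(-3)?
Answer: -290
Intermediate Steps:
m = -7 (m = -1 - 6 = -7)
V(C, a) = 8/5 (V(C, a) = (⅖)*4 = 8/5)
c(s, n) = -7
c(V(-4, -3), 23) - 283 = -7 - 283 = -290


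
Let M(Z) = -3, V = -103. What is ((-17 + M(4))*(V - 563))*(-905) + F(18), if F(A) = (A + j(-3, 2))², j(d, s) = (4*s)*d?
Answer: -12054564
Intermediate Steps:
j(d, s) = 4*d*s
F(A) = (-24 + A)² (F(A) = (A + 4*(-3)*2)² = (A - 24)² = (-24 + A)²)
((-17 + M(4))*(V - 563))*(-905) + F(18) = ((-17 - 3)*(-103 - 563))*(-905) + (-24 + 18)² = -20*(-666)*(-905) + (-6)² = 13320*(-905) + 36 = -12054600 + 36 = -12054564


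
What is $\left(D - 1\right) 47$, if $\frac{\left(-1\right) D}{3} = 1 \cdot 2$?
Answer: $-329$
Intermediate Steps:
$D = -6$ ($D = - 3 \cdot 1 \cdot 2 = \left(-3\right) 2 = -6$)
$\left(D - 1\right) 47 = \left(-6 - 1\right) 47 = \left(-7\right) 47 = -329$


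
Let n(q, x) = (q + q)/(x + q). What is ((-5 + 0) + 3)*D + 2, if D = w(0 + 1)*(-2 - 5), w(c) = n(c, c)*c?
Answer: 16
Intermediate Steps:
n(q, x) = 2*q/(q + x) (n(q, x) = (2*q)/(q + x) = 2*q/(q + x))
w(c) = c (w(c) = (2*c/(c + c))*c = (2*c/((2*c)))*c = (2*c*(1/(2*c)))*c = 1*c = c)
D = -7 (D = (0 + 1)*(-2 - 5) = 1*(-7) = -7)
((-5 + 0) + 3)*D + 2 = ((-5 + 0) + 3)*(-7) + 2 = (-5 + 3)*(-7) + 2 = -2*(-7) + 2 = 14 + 2 = 16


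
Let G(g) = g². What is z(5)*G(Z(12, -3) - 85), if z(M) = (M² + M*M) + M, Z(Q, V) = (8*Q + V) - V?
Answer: 6655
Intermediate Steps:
Z(Q, V) = 8*Q (Z(Q, V) = (V + 8*Q) - V = 8*Q)
z(M) = M + 2*M² (z(M) = (M² + M²) + M = 2*M² + M = M + 2*M²)
z(5)*G(Z(12, -3) - 85) = (5*(1 + 2*5))*(8*12 - 85)² = (5*(1 + 10))*(96 - 85)² = (5*11)*11² = 55*121 = 6655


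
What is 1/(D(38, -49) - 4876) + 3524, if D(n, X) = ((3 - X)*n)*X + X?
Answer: 358563475/101749 ≈ 3524.0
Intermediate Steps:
D(n, X) = X + X*n*(3 - X) (D(n, X) = (n*(3 - X))*X + X = X*n*(3 - X) + X = X + X*n*(3 - X))
1/(D(38, -49) - 4876) + 3524 = 1/(-49*(1 + 3*38 - 1*(-49)*38) - 4876) + 3524 = 1/(-49*(1 + 114 + 1862) - 4876) + 3524 = 1/(-49*1977 - 4876) + 3524 = 1/(-96873 - 4876) + 3524 = 1/(-101749) + 3524 = -1/101749 + 3524 = 358563475/101749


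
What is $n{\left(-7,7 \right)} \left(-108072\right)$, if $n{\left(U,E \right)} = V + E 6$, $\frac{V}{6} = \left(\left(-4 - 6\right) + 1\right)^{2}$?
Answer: $-57062016$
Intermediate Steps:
$V = 486$ ($V = 6 \left(\left(-4 - 6\right) + 1\right)^{2} = 6 \left(-10 + 1\right)^{2} = 6 \left(-9\right)^{2} = 6 \cdot 81 = 486$)
$n{\left(U,E \right)} = 486 + 6 E$ ($n{\left(U,E \right)} = 486 + E 6 = 486 + 6 E$)
$n{\left(-7,7 \right)} \left(-108072\right) = \left(486 + 6 \cdot 7\right) \left(-108072\right) = \left(486 + 42\right) \left(-108072\right) = 528 \left(-108072\right) = -57062016$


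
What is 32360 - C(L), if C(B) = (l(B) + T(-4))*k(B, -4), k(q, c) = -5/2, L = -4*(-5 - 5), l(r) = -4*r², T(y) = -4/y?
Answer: 32725/2 ≈ 16363.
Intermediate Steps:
L = 40 (L = -4*(-10) = 40)
k(q, c) = -5/2 (k(q, c) = -5*½ = -5/2)
C(B) = -5/2 + 10*B² (C(B) = (-4*B² - 4/(-4))*(-5/2) = (-4*B² - 4*(-¼))*(-5/2) = (-4*B² + 1)*(-5/2) = (1 - 4*B²)*(-5/2) = -5/2 + 10*B²)
32360 - C(L) = 32360 - (-5/2 + 10*40²) = 32360 - (-5/2 + 10*1600) = 32360 - (-5/2 + 16000) = 32360 - 1*31995/2 = 32360 - 31995/2 = 32725/2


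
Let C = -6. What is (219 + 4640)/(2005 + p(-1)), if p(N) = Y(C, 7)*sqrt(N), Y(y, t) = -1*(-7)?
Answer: 9742295/4020074 - 34013*I/4020074 ≈ 2.4234 - 0.0084608*I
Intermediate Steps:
Y(y, t) = 7
p(N) = 7*sqrt(N)
(219 + 4640)/(2005 + p(-1)) = (219 + 4640)/(2005 + 7*sqrt(-1)) = 4859/(2005 + 7*I) = 4859*((2005 - 7*I)/4020074) = 4859*(2005 - 7*I)/4020074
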